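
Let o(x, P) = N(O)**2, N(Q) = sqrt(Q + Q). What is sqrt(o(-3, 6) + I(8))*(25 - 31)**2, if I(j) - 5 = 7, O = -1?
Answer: 36*sqrt(10) ≈ 113.84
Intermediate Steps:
N(Q) = sqrt(2)*sqrt(Q) (N(Q) = sqrt(2*Q) = sqrt(2)*sqrt(Q))
I(j) = 12 (I(j) = 5 + 7 = 12)
o(x, P) = -2 (o(x, P) = (sqrt(2)*sqrt(-1))**2 = (sqrt(2)*I)**2 = (I*sqrt(2))**2 = -2)
sqrt(o(-3, 6) + I(8))*(25 - 31)**2 = sqrt(-2 + 12)*(25 - 31)**2 = sqrt(10)*(-6)**2 = sqrt(10)*36 = 36*sqrt(10)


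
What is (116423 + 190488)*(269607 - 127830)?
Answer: 43512920847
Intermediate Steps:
(116423 + 190488)*(269607 - 127830) = 306911*141777 = 43512920847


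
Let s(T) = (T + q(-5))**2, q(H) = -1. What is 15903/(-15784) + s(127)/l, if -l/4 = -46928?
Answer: -12208023/13226992 ≈ -0.92296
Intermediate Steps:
l = 187712 (l = -4*(-46928) = 187712)
s(T) = (-1 + T)**2 (s(T) = (T - 1)**2 = (-1 + T)**2)
15903/(-15784) + s(127)/l = 15903/(-15784) + (-1 + 127)**2/187712 = 15903*(-1/15784) + 126**2*(1/187712) = -15903/15784 + 15876*(1/187712) = -15903/15784 + 567/6704 = -12208023/13226992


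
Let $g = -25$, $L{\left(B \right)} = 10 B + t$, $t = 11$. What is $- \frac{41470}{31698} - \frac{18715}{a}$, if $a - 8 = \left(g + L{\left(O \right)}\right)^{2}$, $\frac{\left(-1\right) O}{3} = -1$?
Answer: $- \frac{100696025}{1394712} \approx -72.198$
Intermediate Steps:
$O = 3$ ($O = \left(-3\right) \left(-1\right) = 3$)
$L{\left(B \right)} = 11 + 10 B$ ($L{\left(B \right)} = 10 B + 11 = 11 + 10 B$)
$a = 264$ ($a = 8 + \left(-25 + \left(11 + 10 \cdot 3\right)\right)^{2} = 8 + \left(-25 + \left(11 + 30\right)\right)^{2} = 8 + \left(-25 + 41\right)^{2} = 8 + 16^{2} = 8 + 256 = 264$)
$- \frac{41470}{31698} - \frac{18715}{a} = - \frac{41470}{31698} - \frac{18715}{264} = \left(-41470\right) \frac{1}{31698} - \frac{18715}{264} = - \frac{20735}{15849} - \frac{18715}{264} = - \frac{100696025}{1394712}$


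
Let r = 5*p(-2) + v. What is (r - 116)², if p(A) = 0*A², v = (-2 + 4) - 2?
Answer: 13456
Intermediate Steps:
v = 0 (v = 2 - 2 = 0)
p(A) = 0
r = 0 (r = 5*0 + 0 = 0 + 0 = 0)
(r - 116)² = (0 - 116)² = (-116)² = 13456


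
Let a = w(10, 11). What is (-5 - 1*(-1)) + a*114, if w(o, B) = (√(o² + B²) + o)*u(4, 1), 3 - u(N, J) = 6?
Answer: -3424 - 342*√221 ≈ -8508.2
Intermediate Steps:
u(N, J) = -3 (u(N, J) = 3 - 1*6 = 3 - 6 = -3)
w(o, B) = -3*o - 3*√(B² + o²) (w(o, B) = (√(o² + B²) + o)*(-3) = (√(B² + o²) + o)*(-3) = (o + √(B² + o²))*(-3) = -3*o - 3*√(B² + o²))
a = -30 - 3*√221 (a = -3*10 - 3*√(11² + 10²) = -30 - 3*√(121 + 100) = -30 - 3*√221 ≈ -74.598)
(-5 - 1*(-1)) + a*114 = (-5 - 1*(-1)) + (-30 - 3*√221)*114 = (-5 + 1) + (-3420 - 342*√221) = -4 + (-3420 - 342*√221) = -3424 - 342*√221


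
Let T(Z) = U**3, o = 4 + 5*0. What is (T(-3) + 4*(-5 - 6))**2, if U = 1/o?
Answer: 7924225/4096 ≈ 1934.6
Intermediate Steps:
o = 4 (o = 4 + 0 = 4)
U = 1/4 ≈ 0.25000
T(Z) = 1/64 (T(Z) = (1/4)**3 = 1/64)
(T(-3) + 4*(-5 - 6))**2 = (1/64 + 4*(-5 - 6))**2 = (1/64 + 4*(-11))**2 = (1/64 - 44)**2 = (-2815/64)**2 = 7924225/4096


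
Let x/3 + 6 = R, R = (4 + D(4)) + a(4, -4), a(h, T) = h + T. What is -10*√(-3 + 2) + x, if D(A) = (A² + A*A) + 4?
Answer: 102 - 10*I ≈ 102.0 - 10.0*I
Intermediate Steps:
D(A) = 4 + 2*A² (D(A) = (A² + A²) + 4 = 2*A² + 4 = 4 + 2*A²)
a(h, T) = T + h
R = 40 (R = (4 + (4 + 2*4²)) + (-4 + 4) = (4 + (4 + 2*16)) + 0 = (4 + (4 + 32)) + 0 = (4 + 36) + 0 = 40 + 0 = 40)
x = 102 (x = -18 + 3*40 = -18 + 120 = 102)
-10*√(-3 + 2) + x = -10*√(-3 + 2) + 102 = -10*I + 102 = 102 - 10*I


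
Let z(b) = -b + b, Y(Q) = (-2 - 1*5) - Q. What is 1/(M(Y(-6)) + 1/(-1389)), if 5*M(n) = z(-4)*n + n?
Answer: -6945/1394 ≈ -4.9821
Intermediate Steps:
Y(Q) = -7 - Q (Y(Q) = (-2 - 5) - Q = -7 - Q)
z(b) = 0
M(n) = n/5 (M(n) = (0*n + n)/5 = (0 + n)/5 = n/5)
1/(M(Y(-6)) + 1/(-1389)) = 1/((-7 - 1*(-6))/5 + 1/(-1389)) = 1/((-7 + 6)/5 - 1/1389) = 1/((⅕)*(-1) - 1/1389) = 1/(-⅕ - 1/1389) = 1/(-1394/6945) = -6945/1394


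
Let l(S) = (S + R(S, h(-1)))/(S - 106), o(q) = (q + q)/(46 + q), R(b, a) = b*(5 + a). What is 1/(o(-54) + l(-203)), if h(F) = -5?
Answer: 618/8749 ≈ 0.070637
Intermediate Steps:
o(q) = 2*q/(46 + q) (o(q) = (2*q)/(46 + q) = 2*q/(46 + q))
l(S) = S/(-106 + S) (l(S) = (S + S*(5 - 5))/(S - 106) = (S + S*0)/(-106 + S) = (S + 0)/(-106 + S) = S/(-106 + S))
1/(o(-54) + l(-203)) = 1/(2*(-54)/(46 - 54) - 203/(-106 - 203)) = 1/(2*(-54)/(-8) - 203/(-309)) = 1/(2*(-54)*(-⅛) - 203*(-1/309)) = 1/(27/2 + 203/309) = 1/(8749/618) = 618/8749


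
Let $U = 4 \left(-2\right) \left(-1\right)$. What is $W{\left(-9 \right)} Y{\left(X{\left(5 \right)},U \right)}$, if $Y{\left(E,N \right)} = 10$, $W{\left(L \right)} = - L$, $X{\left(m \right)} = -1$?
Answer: $90$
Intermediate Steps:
$U = 8$ ($U = \left(-8\right) \left(-1\right) = 8$)
$W{\left(-9 \right)} Y{\left(X{\left(5 \right)},U \right)} = \left(-1\right) \left(-9\right) 10 = 9 \cdot 10 = 90$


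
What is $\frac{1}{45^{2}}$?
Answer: $\frac{1}{2025} \approx 0.00049383$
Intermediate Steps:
$\frac{1}{45^{2}} = \frac{1}{2025}$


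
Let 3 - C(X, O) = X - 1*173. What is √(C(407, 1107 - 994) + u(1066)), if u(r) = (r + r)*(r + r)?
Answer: √4545193 ≈ 2131.9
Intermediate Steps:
C(X, O) = 176 - X (C(X, O) = 3 - (X - 1*173) = 3 - (X - 173) = 3 - (-173 + X) = 3 + (173 - X) = 176 - X)
u(r) = 4*r² (u(r) = (2*r)*(2*r) = 4*r²)
√(C(407, 1107 - 994) + u(1066)) = √((176 - 1*407) + 4*1066²) = √((176 - 407) + 4*1136356) = √(-231 + 4545424) = √4545193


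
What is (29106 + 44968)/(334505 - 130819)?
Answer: 5291/14549 ≈ 0.36367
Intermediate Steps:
(29106 + 44968)/(334505 - 130819) = 74074/203686 = 74074*(1/203686) = 5291/14549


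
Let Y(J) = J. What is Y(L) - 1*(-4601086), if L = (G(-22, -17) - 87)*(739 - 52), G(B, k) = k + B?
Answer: 4514524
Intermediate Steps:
G(B, k) = B + k
L = -86562 (L = ((-22 - 17) - 87)*(739 - 52) = (-39 - 87)*687 = -126*687 = -86562)
Y(L) - 1*(-4601086) = -86562 - 1*(-4601086) = -86562 + 4601086 = 4514524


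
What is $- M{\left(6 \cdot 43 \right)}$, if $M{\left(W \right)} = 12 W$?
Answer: $-3096$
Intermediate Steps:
$- M{\left(6 \cdot 43 \right)} = - 12 \cdot 6 \cdot 43 = - 12 \cdot 258 = \left(-1\right) 3096 = -3096$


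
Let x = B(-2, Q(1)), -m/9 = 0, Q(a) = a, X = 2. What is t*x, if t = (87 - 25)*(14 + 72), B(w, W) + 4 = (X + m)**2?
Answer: 0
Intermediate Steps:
m = 0 (m = -9*0 = 0)
B(w, W) = 0 (B(w, W) = -4 + (2 + 0)**2 = -4 + 2**2 = -4 + 4 = 0)
t = 5332 (t = 62*86 = 5332)
x = 0
t*x = 5332*0 = 0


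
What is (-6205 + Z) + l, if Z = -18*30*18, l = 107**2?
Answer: -4476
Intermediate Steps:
l = 11449
Z = -9720 (Z = -540*18 = -9720)
(-6205 + Z) + l = (-6205 - 9720) + 11449 = -15925 + 11449 = -4476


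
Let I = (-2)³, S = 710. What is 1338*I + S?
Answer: -9994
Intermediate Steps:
I = -8
1338*I + S = 1338*(-8) + 710 = -10704 + 710 = -9994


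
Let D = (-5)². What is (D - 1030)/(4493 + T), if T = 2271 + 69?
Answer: -1005/6833 ≈ -0.14708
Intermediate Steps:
D = 25
T = 2340
(D - 1030)/(4493 + T) = (25 - 1030)/(4493 + 2340) = -1005/6833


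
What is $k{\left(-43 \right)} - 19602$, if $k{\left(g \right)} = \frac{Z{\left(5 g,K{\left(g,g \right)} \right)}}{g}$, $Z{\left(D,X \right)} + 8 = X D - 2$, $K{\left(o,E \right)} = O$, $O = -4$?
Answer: $- \frac{843736}{43} \approx -19622.0$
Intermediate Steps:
$K{\left(o,E \right)} = -4$
$Z{\left(D,X \right)} = -10 + D X$ ($Z{\left(D,X \right)} = -8 + \left(X D - 2\right) = -8 + \left(D X - 2\right) = -8 + \left(-2 + D X\right) = -10 + D X$)
$k{\left(g \right)} = \frac{-10 - 20 g}{g}$ ($k{\left(g \right)} = \frac{-10 + 5 g \left(-4\right)}{g} = \frac{-10 - 20 g}{g}$)
$k{\left(-43 \right)} - 19602 = \left(-20 - \frac{10}{-43}\right) - 19602 = \left(-20 - - \frac{10}{43}\right) - 19602 = \left(-20 + \frac{10}{43}\right) - 19602 = - \frac{850}{43} - 19602 = - \frac{843736}{43}$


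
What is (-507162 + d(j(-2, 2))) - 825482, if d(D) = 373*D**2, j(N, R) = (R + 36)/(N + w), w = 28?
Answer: -225082183/169 ≈ -1.3318e+6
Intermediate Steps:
j(N, R) = (36 + R)/(28 + N) (j(N, R) = (R + 36)/(N + 28) = (36 + R)/(28 + N))
(-507162 + d(j(-2, 2))) - 825482 = (-507162 + 373*((36 + 2)/(28 - 2))**2) - 825482 = (-507162 + 373*(38/26)**2) - 825482 = (-507162 + 373*((1/26)*38)**2) - 825482 = (-507162 + 373*(19/13)**2) - 825482 = (-507162 + 373*(361/169)) - 825482 = (-507162 + 134653/169) - 825482 = -85575725/169 - 825482 = -225082183/169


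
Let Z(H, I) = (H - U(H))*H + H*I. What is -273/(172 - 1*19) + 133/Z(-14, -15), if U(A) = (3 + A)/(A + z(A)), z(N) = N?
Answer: -61327/41973 ≈ -1.4611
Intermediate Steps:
U(A) = (3 + A)/(2*A) (U(A) = (3 + A)/(A + A) = (3 + A)/((2*A)) = (3 + A)*(1/(2*A)) = (3 + A)/(2*A))
Z(H, I) = H*I + H*(H - (3 + H)/(2*H)) (Z(H, I) = (H - (3 + H)/(2*H))*H + H*I = H*(H - (3 + H)/(2*H)) + H*I = H*I + H*(H - (3 + H)/(2*H)))
-273/(172 - 1*19) + 133/Z(-14, -15) = -273/(172 - 1*19) + 133/(-3/2 - ½*(-14) - 14*(-14 - 15)) = -273/(172 - 19) + 133/(-3/2 + 7 - 14*(-29)) = -273/153 + 133/(-3/2 + 7 + 406) = -273*1/153 + 133/(823/2) = -91/51 + 133*(2/823) = -91/51 + 266/823 = -61327/41973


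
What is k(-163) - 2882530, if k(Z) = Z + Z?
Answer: -2882856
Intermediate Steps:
k(Z) = 2*Z
k(-163) - 2882530 = 2*(-163) - 2882530 = -326 - 2882530 = -2882856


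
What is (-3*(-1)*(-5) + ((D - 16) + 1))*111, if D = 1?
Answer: -3219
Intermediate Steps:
(-3*(-1)*(-5) + ((D - 16) + 1))*111 = (-3*(-1)*(-5) + ((1 - 16) + 1))*111 = (3*(-5) + (-15 + 1))*111 = (-15 - 14)*111 = -29*111 = -3219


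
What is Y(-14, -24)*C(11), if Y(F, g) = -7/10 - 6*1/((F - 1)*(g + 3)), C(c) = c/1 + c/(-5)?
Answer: -3322/525 ≈ -6.3276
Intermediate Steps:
C(c) = 4*c/5 (C(c) = c*1 + c*(-⅕) = c - c/5 = 4*c/5)
Y(F, g) = -7/10 - 6/((-1 + F)*(3 + g)) (Y(F, g) = -7*⅒ - 6*1/((-1 + F)*(3 + g)) = -7/10 - 6/((-1 + F)*(3 + g)))
Y(-14, -24)*C(11) = ((-39 - 21*(-14) + 7*(-24) - 7*(-14)*(-24))/(10*(-3 - 1*(-24) + 3*(-14) - 14*(-24))))*((⅘)*11) = ((-39 + 294 - 168 - 2352)/(10*(-3 + 24 - 42 + 336)))*(44/5) = ((⅒)*(-2265)/315)*(44/5) = ((⅒)*(1/315)*(-2265))*(44/5) = -151/210*44/5 = -3322/525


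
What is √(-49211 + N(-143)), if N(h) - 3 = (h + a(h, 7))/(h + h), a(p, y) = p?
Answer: I*√49207 ≈ 221.83*I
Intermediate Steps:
N(h) = 4 (N(h) = 3 + (h + h)/(h + h) = 3 + (2*h)/((2*h)) = 3 + (2*h)*(1/(2*h)) = 3 + 1 = 4)
√(-49211 + N(-143)) = √(-49211 + 4) = √(-49207) = I*√49207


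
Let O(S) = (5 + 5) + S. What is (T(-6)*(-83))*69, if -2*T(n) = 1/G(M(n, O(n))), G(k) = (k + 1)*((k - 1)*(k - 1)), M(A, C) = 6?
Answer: 5727/350 ≈ 16.363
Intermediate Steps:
O(S) = 10 + S
G(k) = (-1 + k)²*(1 + k) (G(k) = (1 + k)*((-1 + k)*(-1 + k)) = (1 + k)*(-1 + k)² = (-1 + k)²*(1 + k))
T(n) = -1/350 (T(n) = -1/((1 + 6)*(-1 + 6)²)/2 = -1/(2*(5²*7)) = -1/(2*(25*7)) = -½/175 = -½*1/175 = -1/350)
(T(-6)*(-83))*69 = -1/350*(-83)*69 = (83/350)*69 = 5727/350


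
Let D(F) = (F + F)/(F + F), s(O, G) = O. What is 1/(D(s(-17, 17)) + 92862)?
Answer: 1/92863 ≈ 1.0769e-5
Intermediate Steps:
D(F) = 1 (D(F) = (2*F)/((2*F)) = (2*F)*(1/(2*F)) = 1)
1/(D(s(-17, 17)) + 92862) = 1/(1 + 92862) = 1/92863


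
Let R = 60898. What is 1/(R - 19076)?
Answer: 1/41822 ≈ 2.3911e-5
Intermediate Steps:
1/(R - 19076) = 1/(60898 - 19076) = 1/41822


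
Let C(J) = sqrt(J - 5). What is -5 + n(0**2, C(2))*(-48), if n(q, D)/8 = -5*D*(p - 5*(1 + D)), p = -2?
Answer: 28795 - 13440*I*sqrt(3) ≈ 28795.0 - 23279.0*I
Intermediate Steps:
C(J) = sqrt(-5 + J)
n(q, D) = -40*D*(-7 - 5*D) (n(q, D) = 8*(-5*D*(-2 - 5*(1 + D))) = 8*(-5*D*(-2 + (-5 - 5*D))) = 8*(-5*D*(-7 - 5*D)) = -40*D*(-7 - 5*D))
-5 + n(0**2, C(2))*(-48) = -5 + (40*sqrt(-5 + 2)*(7 + 5*sqrt(-5 + 2)))*(-48) = -5 + (40*sqrt(-3)*(7 + 5*sqrt(-3)))*(-48) = -5 + (40*(I*sqrt(3))*(7 + 5*(I*sqrt(3))))*(-48) = -5 + (40*(I*sqrt(3))*(7 + 5*I*sqrt(3)))*(-48) = -5 + (40*I*sqrt(3)*(7 + 5*I*sqrt(3)))*(-48) = -5 - 1920*I*sqrt(3)*(7 + 5*I*sqrt(3))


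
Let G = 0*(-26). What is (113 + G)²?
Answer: 12769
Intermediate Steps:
G = 0
(113 + G)² = (113 + 0)² = 113² = 12769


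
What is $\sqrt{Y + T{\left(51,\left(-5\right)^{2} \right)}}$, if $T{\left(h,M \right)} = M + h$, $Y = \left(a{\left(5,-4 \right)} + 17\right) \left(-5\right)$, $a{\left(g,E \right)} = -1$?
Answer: $2 i \approx 2.0 i$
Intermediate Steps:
$Y = -80$ ($Y = \left(-1 + 17\right) \left(-5\right) = 16 \left(-5\right) = -80$)
$\sqrt{Y + T{\left(51,\left(-5\right)^{2} \right)}} = \sqrt{-80 + \left(\left(-5\right)^{2} + 51\right)} = \sqrt{-80 + \left(25 + 51\right)} = \sqrt{-80 + 76} = \sqrt{-4} = 2 i$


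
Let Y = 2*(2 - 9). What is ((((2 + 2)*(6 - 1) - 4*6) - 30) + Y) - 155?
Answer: -203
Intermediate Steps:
Y = -14 (Y = 2*(-7) = -14)
((((2 + 2)*(6 - 1) - 4*6) - 30) + Y) - 155 = ((((2 + 2)*(6 - 1) - 4*6) - 30) - 14) - 155 = (((4*5 - 24) - 30) - 14) - 155 = (((20 - 24) - 30) - 14) - 155 = ((-4 - 30) - 14) - 155 = (-34 - 14) - 155 = -48 - 155 = -203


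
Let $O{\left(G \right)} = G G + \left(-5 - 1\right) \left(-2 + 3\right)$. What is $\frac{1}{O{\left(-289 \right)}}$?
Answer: $\frac{1}{83515} \approx 1.1974 \cdot 10^{-5}$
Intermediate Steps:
$O{\left(G \right)} = -6 + G^{2}$ ($O{\left(G \right)} = G^{2} - 6 = -6 + G^{2}$)
$\frac{1}{O{\left(-289 \right)}} = \frac{1}{-6 + \left(-289\right)^{2}} = \frac{1}{-6 + 83521} = \frac{1}{83515}$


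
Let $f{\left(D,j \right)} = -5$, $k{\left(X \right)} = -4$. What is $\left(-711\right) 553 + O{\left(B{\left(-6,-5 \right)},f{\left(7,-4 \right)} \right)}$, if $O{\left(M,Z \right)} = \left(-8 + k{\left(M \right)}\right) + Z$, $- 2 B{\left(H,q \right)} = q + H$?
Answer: $-393200$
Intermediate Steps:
$B{\left(H,q \right)} = - \frac{H}{2} - \frac{q}{2}$ ($B{\left(H,q \right)} = - \frac{q + H}{2} = - \frac{H + q}{2} = - \frac{H}{2} - \frac{q}{2}$)
$O{\left(M,Z \right)} = -12 + Z$ ($O{\left(M,Z \right)} = \left(-8 - 4\right) + Z = -12 + Z$)
$\left(-711\right) 553 + O{\left(B{\left(-6,-5 \right)},f{\left(7,-4 \right)} \right)} = \left(-711\right) 553 - 17 = -393183 - 17 = -393200$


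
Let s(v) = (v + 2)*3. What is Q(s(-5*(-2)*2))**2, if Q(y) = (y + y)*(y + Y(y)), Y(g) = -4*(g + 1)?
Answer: 710968896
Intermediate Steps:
Y(g) = -4 - 4*g (Y(g) = -4*(1 + g) = -4 - 4*g)
s(v) = 6 + 3*v (s(v) = (2 + v)*3 = 6 + 3*v)
Q(y) = 2*y*(-4 - 3*y) (Q(y) = (y + y)*(y + (-4 - 4*y)) = (2*y)*(-4 - 3*y) = 2*y*(-4 - 3*y))
Q(s(-5*(-2)*2))**2 = (-2*(6 + 3*(-5*(-2)*2))*(4 + 3*(6 + 3*(-5*(-2)*2))))**2 = (-2*(6 + 3*(10*2))*(4 + 3*(6 + 3*(10*2))))**2 = (-2*(6 + 3*20)*(4 + 3*(6 + 3*20)))**2 = (-2*(6 + 60)*(4 + 3*(6 + 60)))**2 = (-2*66*(4 + 3*66))**2 = (-2*66*(4 + 198))**2 = (-2*66*202)**2 = (-26664)**2 = 710968896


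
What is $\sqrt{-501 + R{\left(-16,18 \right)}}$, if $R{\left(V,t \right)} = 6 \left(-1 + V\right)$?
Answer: $3 i \sqrt{67} \approx 24.556 i$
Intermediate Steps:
$R{\left(V,t \right)} = -6 + 6 V$
$\sqrt{-501 + R{\left(-16,18 \right)}} = \sqrt{-501 + \left(-6 + 6 \left(-16\right)\right)} = \sqrt{-501 - 102} = \sqrt{-603} = 3 i \sqrt{67}$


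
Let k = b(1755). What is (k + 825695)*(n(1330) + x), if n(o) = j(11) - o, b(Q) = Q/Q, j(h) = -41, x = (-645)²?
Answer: 342378149184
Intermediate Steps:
x = 416025
b(Q) = 1
k = 1
n(o) = -41 - o
(k + 825695)*(n(1330) + x) = (1 + 825695)*((-41 - 1*1330) + 416025) = 825696*((-41 - 1330) + 416025) = 825696*(-1371 + 416025) = 825696*414654 = 342378149184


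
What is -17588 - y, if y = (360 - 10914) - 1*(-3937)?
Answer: -10971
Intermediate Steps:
y = -6617 (y = -10554 + 3937 = -6617)
-17588 - y = -17588 - 1*(-6617) = -17588 + 6617 = -10971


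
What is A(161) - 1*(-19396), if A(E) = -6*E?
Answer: 18430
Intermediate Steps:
A(161) - 1*(-19396) = -6*161 - 1*(-19396) = -966 + 19396 = 18430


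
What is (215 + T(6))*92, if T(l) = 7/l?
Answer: 59662/3 ≈ 19887.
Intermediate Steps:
(215 + T(6))*92 = (215 + 7/6)*92 = (1297/6)*92 = 59662/3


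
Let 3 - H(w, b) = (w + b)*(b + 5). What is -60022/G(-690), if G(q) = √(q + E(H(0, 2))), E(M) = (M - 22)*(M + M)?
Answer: -30011/3 ≈ -10004.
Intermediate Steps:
H(w, b) = 3 - (5 + b)*(b + w) (H(w, b) = 3 - (w + b)*(b + 5) = 3 - (b + w)*(5 + b) = 3 - (5 + b)*(b + w))
E(M) = 2*M*(-22 + M) (E(M) = (-22 + M)*(2*M) = 2*M*(-22 + M))
G(q) = √(726 + q) (G(q) = √(q + 2*(3 - 1*2² - 5*2 - 5*0 - 1*2*0)*(-22 + (3 - 1*2² - 5*2 - 5*0 - 1*2*0))) = √(q + 2*(3 - 1*4 - 10 + 0 + 0)*(-22 + (3 - 1*4 - 10 + 0 + 0))) = √(q + 2*(3 - 4 - 10 + 0 + 0)*(-22 + (3 - 4 - 10 + 0 + 0))) = √(q + 2*(-11)*(-22 - 11)) = √(q + 2*(-11)*(-33)) = √(q + 726) = √(726 + q))
-60022/G(-690) = -60022/√(726 - 690) = -60022/(√36) = -60022/6 = -60022*⅙ = -30011/3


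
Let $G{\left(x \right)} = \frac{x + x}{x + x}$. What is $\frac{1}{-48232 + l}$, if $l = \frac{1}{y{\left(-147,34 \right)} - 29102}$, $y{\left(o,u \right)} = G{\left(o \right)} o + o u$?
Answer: $- \frac{34247}{1651801305} \approx -2.0733 \cdot 10^{-5}$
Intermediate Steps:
$G{\left(x \right)} = 1$ ($G{\left(x \right)} = \frac{2 x}{2 x} = 2 x \frac{1}{2 x} = 1$)
$y{\left(o,u \right)} = o + o u$ ($y{\left(o,u \right)} = 1 o + o u = o + o u$)
$l = - \frac{1}{34247}$ ($l = \frac{1}{- 147 \left(1 + 34\right) - 29102} = \frac{1}{\left(-147\right) 35 - 29102} = \frac{1}{-5145 - 29102} = \frac{1}{-34247} = - \frac{1}{34247} \approx -2.92 \cdot 10^{-5}$)
$\frac{1}{-48232 + l} = \frac{1}{-48232 - \frac{1}{34247}} = \frac{1}{- \frac{1651801305}{34247}} = - \frac{34247}{1651801305}$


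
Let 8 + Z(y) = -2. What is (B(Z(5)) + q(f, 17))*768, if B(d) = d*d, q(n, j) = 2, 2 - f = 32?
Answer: 78336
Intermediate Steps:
f = -30 (f = 2 - 1*32 = 2 - 32 = -30)
Z(y) = -10 (Z(y) = -8 - 2 = -10)
B(d) = d**2
(B(Z(5)) + q(f, 17))*768 = ((-10)**2 + 2)*768 = (100 + 2)*768 = 102*768 = 78336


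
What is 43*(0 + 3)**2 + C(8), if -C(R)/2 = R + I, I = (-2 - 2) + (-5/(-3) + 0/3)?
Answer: 1127/3 ≈ 375.67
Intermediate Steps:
I = -7/3 (I = -4 + (-5*(-1/3) + 0*(1/3)) = -4 + (5/3 + 0) = -4 + 5/3 = -7/3 ≈ -2.3333)
C(R) = 14/3 - 2*R (C(R) = -2*(R - 7/3) = -2*(-7/3 + R) = 14/3 - 2*R)
43*(0 + 3)**2 + C(8) = 43*(0 + 3)**2 + (14/3 - 2*8) = 43*3**2 + (14/3 - 16) = 43*9 - 34/3 = 387 - 34/3 = 1127/3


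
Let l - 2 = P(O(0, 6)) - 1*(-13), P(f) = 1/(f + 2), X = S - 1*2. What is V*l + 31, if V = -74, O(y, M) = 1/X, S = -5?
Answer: -14545/13 ≈ -1118.8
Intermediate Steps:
X = -7 (X = -5 - 1*2 = -5 - 2 = -7)
O(y, M) = -⅐ (O(y, M) = 1/(-7) = -⅐)
P(f) = 1/(2 + f)
l = 202/13 (l = 2 + (1/(2 - ⅐) - 1*(-13)) = 2 + (1/(13/7) + 13) = 2 + (7/13 + 13) = 2 + 176/13 = 202/13 ≈ 15.538)
V*l + 31 = -74*202/13 + 31 = -14948/13 + 31 = -14545/13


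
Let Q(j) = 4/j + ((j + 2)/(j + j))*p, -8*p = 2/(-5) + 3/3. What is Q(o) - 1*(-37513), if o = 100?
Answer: 150052007/4000 ≈ 37513.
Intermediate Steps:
p = -3/40 (p = -(2/(-5) + 3/3)/8 = -(2*(-⅕) + 3*(⅓))/8 = -(-⅖ + 1)/8 = -⅛*⅗ = -3/40 ≈ -0.075000)
Q(j) = 4/j - 3*(2 + j)/(80*j) (Q(j) = 4/j + ((j + 2)/(j + j))*(-3/40) = 4/j + ((2 + j)/((2*j)))*(-3/40) = 4/j + ((2 + j)*(1/(2*j)))*(-3/40) = 4/j + ((2 + j)/(2*j))*(-3/40) = 4/j - 3*(2 + j)/(80*j))
Q(o) - 1*(-37513) = (1/80)*(314 - 3*100)/100 - 1*(-37513) = (1/80)*(1/100)*(314 - 300) + 37513 = (1/80)*(1/100)*14 + 37513 = 7/4000 + 37513 = 150052007/4000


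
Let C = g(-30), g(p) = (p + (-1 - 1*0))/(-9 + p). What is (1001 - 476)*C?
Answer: 5425/13 ≈ 417.31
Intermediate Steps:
g(p) = (-1 + p)/(-9 + p) (g(p) = (p + (-1 + 0))/(-9 + p) = (p - 1)/(-9 + p) = (-1 + p)/(-9 + p))
C = 31/39 (C = (-1 - 30)/(-9 - 30) = -31/(-39) = -1/39*(-31) = 31/39 ≈ 0.79487)
(1001 - 476)*C = (1001 - 476)*(31/39) = 525*(31/39) = 5425/13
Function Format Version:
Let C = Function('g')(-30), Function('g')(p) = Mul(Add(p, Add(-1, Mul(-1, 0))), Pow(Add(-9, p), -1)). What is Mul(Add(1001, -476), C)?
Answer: Rational(5425, 13) ≈ 417.31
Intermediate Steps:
Function('g')(p) = Mul(Pow(Add(-9, p), -1), Add(-1, p)) (Function('g')(p) = Mul(Add(p, Add(-1, 0)), Pow(Add(-9, p), -1)) = Mul(Add(p, -1), Pow(Add(-9, p), -1)) = Mul(Add(-1, p), Pow(Add(-9, p), -1)) = Mul(Pow(Add(-9, p), -1), Add(-1, p)))
C = Rational(31, 39) (C = Mul(Pow(Add(-9, -30), -1), Add(-1, -30)) = Mul(Pow(-39, -1), -31) = Mul(Rational(-1, 39), -31) = Rational(31, 39) ≈ 0.79487)
Mul(Add(1001, -476), C) = Mul(Add(1001, -476), Rational(31, 39)) = Mul(525, Rational(31, 39)) = Rational(5425, 13)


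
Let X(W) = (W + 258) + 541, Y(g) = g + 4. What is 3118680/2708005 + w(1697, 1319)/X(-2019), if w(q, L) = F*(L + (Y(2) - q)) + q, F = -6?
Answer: -1366992409/660753220 ≈ -2.0688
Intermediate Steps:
Y(g) = 4 + g
X(W) = 799 + W (X(W) = (258 + W) + 541 = 799 + W)
w(q, L) = -36 - 6*L + 7*q (w(q, L) = -6*(L + ((4 + 2) - q)) + q = -6*(L + (6 - q)) + q = -6*(6 + L - q) + q = (-36 - 6*L + 6*q) + q = -36 - 6*L + 7*q)
3118680/2708005 + w(1697, 1319)/X(-2019) = 3118680/2708005 + (-36 - 6*1319 + 7*1697)/(799 - 2019) = 3118680*(1/2708005) + (-36 - 7914 + 11879)/(-1220) = 623736/541601 + 3929*(-1/1220) = 623736/541601 - 3929/1220 = -1366992409/660753220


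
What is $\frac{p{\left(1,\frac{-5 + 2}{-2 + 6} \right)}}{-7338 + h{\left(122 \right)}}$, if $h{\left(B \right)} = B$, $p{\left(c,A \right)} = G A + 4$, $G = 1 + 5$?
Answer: $\frac{1}{14432} \approx 6.9291 \cdot 10^{-5}$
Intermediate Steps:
$G = 6$
$p{\left(c,A \right)} = 4 + 6 A$ ($p{\left(c,A \right)} = 6 A + 4 = 4 + 6 A$)
$\frac{p{\left(1,\frac{-5 + 2}{-2 + 6} \right)}}{-7338 + h{\left(122 \right)}} = \frac{4 + 6 \frac{-5 + 2}{-2 + 6}}{-7338 + 122} = \frac{4 + 6 \left(- \frac{3}{4}\right)}{-7216} = - \frac{4 + 6 \left(\left(-3\right) \frac{1}{4}\right)}{7216} = - \frac{4 + 6 \left(- \frac{3}{4}\right)}{7216} = - \frac{4 - \frac{9}{2}}{7216} = \left(- \frac{1}{7216}\right) \left(- \frac{1}{2}\right) = \frac{1}{14432}$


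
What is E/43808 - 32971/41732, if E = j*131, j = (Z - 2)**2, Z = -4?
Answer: -77974091/114262216 ≈ -0.68241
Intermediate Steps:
j = 36 (j = (-4 - 2)**2 = (-6)**2 = 36)
E = 4716 (E = 36*131 = 4716)
E/43808 - 32971/41732 = 4716/43808 - 32971/41732 = 4716*(1/43808) - 32971*1/41732 = 1179/10952 - 32971/41732 = -77974091/114262216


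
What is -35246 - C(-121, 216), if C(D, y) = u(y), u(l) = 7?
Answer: -35253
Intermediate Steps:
C(D, y) = 7
-35246 - C(-121, 216) = -35246 - 1*7 = -35246 - 7 = -35253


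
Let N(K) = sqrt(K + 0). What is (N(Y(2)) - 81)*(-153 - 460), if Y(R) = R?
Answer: 49653 - 613*sqrt(2) ≈ 48786.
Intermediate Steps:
N(K) = sqrt(K)
(N(Y(2)) - 81)*(-153 - 460) = (sqrt(2) - 81)*(-153 - 460) = (-81 + sqrt(2))*(-613) = 49653 - 613*sqrt(2)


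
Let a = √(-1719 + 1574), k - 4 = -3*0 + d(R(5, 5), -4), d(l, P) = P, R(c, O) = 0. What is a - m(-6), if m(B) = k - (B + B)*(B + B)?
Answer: 144 + I*√145 ≈ 144.0 + 12.042*I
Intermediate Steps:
k = 0 (k = 4 + (-3*0 - 4) = 4 + (0 - 4) = 4 - 4 = 0)
a = I*√145 (a = √(-145) = I*√145 ≈ 12.042*I)
m(B) = -4*B² (m(B) = 0 - (B + B)*(B + B) = 0 - 2*B*2*B = 0 - 4*B² = -4*B²)
a - m(-6) = I*√145 - (-4)*(-6)² = I*√145 - (-4)*36 = I*√145 - 1*(-144) = I*√145 + 144 = 144 + I*√145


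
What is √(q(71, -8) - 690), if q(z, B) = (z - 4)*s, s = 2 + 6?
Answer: I*√154 ≈ 12.41*I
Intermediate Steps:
s = 8
q(z, B) = -32 + 8*z (q(z, B) = (z - 4)*8 = (-4 + z)*8 = -32 + 8*z)
√(q(71, -8) - 690) = √((-32 + 8*71) - 690) = √((-32 + 568) - 690) = √(536 - 690) = √(-154) = I*√154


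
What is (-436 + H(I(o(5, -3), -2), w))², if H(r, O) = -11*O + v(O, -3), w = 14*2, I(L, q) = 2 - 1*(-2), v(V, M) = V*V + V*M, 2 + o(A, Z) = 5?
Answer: 1936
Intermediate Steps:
o(A, Z) = 3 (o(A, Z) = -2 + 5 = 3)
v(V, M) = V² + M*V
I(L, q) = 4 (I(L, q) = 2 + 2 = 4)
w = 28
H(r, O) = -11*O + O*(-3 + O)
(-436 + H(I(o(5, -3), -2), w))² = (-436 + 28*(-14 + 28))² = (-436 + 28*14)² = (-436 + 392)² = (-44)² = 1936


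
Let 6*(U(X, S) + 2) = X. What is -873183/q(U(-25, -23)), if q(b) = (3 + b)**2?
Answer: -1654452/19 ≈ -87076.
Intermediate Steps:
U(X, S) = -2 + X/6
-873183/q(U(-25, -23)) = -873183/(3 + (-2 + (1/6)*(-25)))**2 = -873183/(3 + (-2 - 25/6))**2 = -873183/(3 - 37/6)**2 = -873183/((-19/6)**2) = -873183/361/36 = -873183*36/361 = -1654452/19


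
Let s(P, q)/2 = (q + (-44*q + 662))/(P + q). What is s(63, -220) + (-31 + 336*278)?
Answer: 14639945/157 ≈ 93248.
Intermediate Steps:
s(P, q) = 2*(662 - 43*q)/(P + q) (s(P, q) = 2*((q + (-44*q + 662))/(P + q)) = 2*((q + (662 - 44*q))/(P + q)) = 2*((662 - 43*q)/(P + q)) = 2*(662 - 43*q)/(P + q))
s(63, -220) + (-31 + 336*278) = 2*(662 - 43*(-220))/(63 - 220) + (-31 + 336*278) = 2*(662 + 9460)/(-157) + (-31 + 93408) = 2*(-1/157)*10122 + 93377 = -20244/157 + 93377 = 14639945/157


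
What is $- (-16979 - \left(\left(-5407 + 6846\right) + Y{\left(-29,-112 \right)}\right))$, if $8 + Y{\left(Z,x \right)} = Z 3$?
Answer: $18323$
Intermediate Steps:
$Y{\left(Z,x \right)} = -8 + 3 Z$ ($Y{\left(Z,x \right)} = -8 + Z 3 = -8 + 3 Z$)
$- (-16979 - \left(\left(-5407 + 6846\right) + Y{\left(-29,-112 \right)}\right)) = - (-16979 - \left(\left(-5407 + 6846\right) + \left(-8 + 3 \left(-29\right)\right)\right)) = - (-16979 - \left(1439 - 95\right)) = - (-16979 - 1344) = \left(-1\right) \left(-18323\right) = 18323$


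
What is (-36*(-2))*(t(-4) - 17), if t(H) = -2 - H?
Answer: -1080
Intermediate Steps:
(-36*(-2))*(t(-4) - 17) = (-36*(-2))*((-2 - 1*(-4)) - 17) = 72*((-2 + 4) - 17) = 72*(2 - 17) = 72*(-15) = -1080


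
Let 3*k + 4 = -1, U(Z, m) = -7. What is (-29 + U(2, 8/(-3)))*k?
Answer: 60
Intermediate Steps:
k = -5/3 (k = -4/3 + (⅓)*(-1) = -4/3 - ⅓ = -5/3 ≈ -1.6667)
(-29 + U(2, 8/(-3)))*k = (-29 - 7)*(-5/3) = -36*(-5/3) = 60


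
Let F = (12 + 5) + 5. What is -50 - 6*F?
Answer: -182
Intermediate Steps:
F = 22 (F = 17 + 5 = 22)
-50 - 6*F = -50 - 6*22 = -50 - 132 = -182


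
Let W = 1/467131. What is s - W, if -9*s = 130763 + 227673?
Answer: -167436567125/4204179 ≈ -39826.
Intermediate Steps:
s = -358436/9 (s = -(130763 + 227673)/9 = -⅑*358436 = -358436/9 ≈ -39826.)
W = 1/467131 ≈ 2.1407e-6
s - W = -358436/9 - 1*1/467131 = -358436/9 - 1/467131 = -167436567125/4204179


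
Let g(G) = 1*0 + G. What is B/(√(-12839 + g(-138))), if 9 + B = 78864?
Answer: -78855*I*√12977/12977 ≈ -692.22*I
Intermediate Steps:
g(G) = G (g(G) = 0 + G = G)
B = 78855 (B = -9 + 78864 = 78855)
B/(√(-12839 + g(-138))) = 78855/(√(-12839 - 138)) = 78855/(√(-12977)) = 78855/((I*√12977)) = 78855*(-I*√12977/12977) = -78855*I*√12977/12977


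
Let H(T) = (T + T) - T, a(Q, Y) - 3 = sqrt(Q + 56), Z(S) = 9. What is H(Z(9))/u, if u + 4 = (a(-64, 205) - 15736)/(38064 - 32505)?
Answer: -633209013/480548323 - 33354*I*sqrt(2)/480548323 ≈ -1.3177 - 9.8158e-5*I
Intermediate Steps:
a(Q, Y) = 3 + sqrt(56 + Q) (a(Q, Y) = 3 + sqrt(Q + 56) = 3 + sqrt(56 + Q))
u = -37969/5559 + 2*I*sqrt(2)/5559 (u = -4 + ((3 + sqrt(56 - 64)) - 15736)/(38064 - 32505) = -4 + ((3 + sqrt(-8)) - 15736)/5559 = -4 + ((3 + 2*I*sqrt(2)) - 15736)*(1/5559) = -4 + (-15733 + 2*I*sqrt(2))*(1/5559) = -4 + (-15733/5559 + 2*I*sqrt(2)/5559) = -37969/5559 + 2*I*sqrt(2)/5559 ≈ -6.8302 + 0.0005088*I)
H(T) = T (H(T) = 2*T - T = T)
H(Z(9))/u = 9/(-37969/5559 + 2*I*sqrt(2)/5559)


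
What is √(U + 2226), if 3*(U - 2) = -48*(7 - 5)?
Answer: 6*√61 ≈ 46.862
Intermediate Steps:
U = -30 (U = 2 + (-48*(7 - 5))/3 = 2 + (-48*2)/3 = 2 + (⅓)*(-96) = 2 - 32 = -30)
√(U + 2226) = √(-30 + 2226) = √2196 = 6*√61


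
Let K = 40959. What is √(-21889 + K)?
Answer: √19070 ≈ 138.09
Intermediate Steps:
√(-21889 + K) = √(-21889 + 40959) = √19070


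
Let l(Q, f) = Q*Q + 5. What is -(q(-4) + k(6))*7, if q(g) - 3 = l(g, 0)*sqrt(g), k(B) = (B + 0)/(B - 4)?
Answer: -42 - 294*I ≈ -42.0 - 294.0*I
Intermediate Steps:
l(Q, f) = 5 + Q**2 (l(Q, f) = Q**2 + 5 = 5 + Q**2)
k(B) = B/(-4 + B)
q(g) = 3 + sqrt(g)*(5 + g**2) (q(g) = 3 + (5 + g**2)*sqrt(g) = 3 + sqrt(g)*(5 + g**2))
-(q(-4) + k(6))*7 = -((3 + sqrt(-4)*(5 + (-4)**2)) + 6/(-4 + 6))*7 = -((3 + (2*I)*(5 + 16)) + 6/2)*7 = -((3 + (2*I)*21) + 6*(1/2))*7 = -((3 + 42*I) + 3)*7 = -(6 + 42*I)*7 = -(42 + 294*I) = -42 - 294*I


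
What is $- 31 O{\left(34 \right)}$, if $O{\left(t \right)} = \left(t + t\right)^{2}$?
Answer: $-143344$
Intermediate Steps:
$O{\left(t \right)} = 4 t^{2}$ ($O{\left(t \right)} = \left(2 t\right)^{2} = 4 t^{2}$)
$- 31 O{\left(34 \right)} = - 31 \cdot 4 \cdot 34^{2} = - 31 \cdot 4 \cdot 1156 = \left(-31\right) 4624 = -143344$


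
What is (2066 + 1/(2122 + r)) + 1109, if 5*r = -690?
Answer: 6299201/1984 ≈ 3175.0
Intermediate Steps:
r = -138 (r = (⅕)*(-690) = -138)
(2066 + 1/(2122 + r)) + 1109 = (2066 + 1/(2122 - 138)) + 1109 = (2066 + 1/1984) + 1109 = 4098945/1984 + 1109 = 6299201/1984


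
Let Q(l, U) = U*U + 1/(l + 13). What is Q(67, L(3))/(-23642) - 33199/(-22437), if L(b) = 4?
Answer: 62762518843/42436444320 ≈ 1.4790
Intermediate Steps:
Q(l, U) = U² + 1/(13 + l)
Q(67, L(3))/(-23642) - 33199/(-22437) = ((1 + 13*4² + 67*4²)/(13 + 67))/(-23642) - 33199/(-22437) = ((1 + 13*16 + 67*16)/80)*(-1/23642) - 33199*(-1/22437) = ((1 + 208 + 1072)/80)*(-1/23642) + 33199/22437 = ((1/80)*1281)*(-1/23642) + 33199/22437 = (1281/80)*(-1/23642) + 33199/22437 = -1281/1891360 + 33199/22437 = 62762518843/42436444320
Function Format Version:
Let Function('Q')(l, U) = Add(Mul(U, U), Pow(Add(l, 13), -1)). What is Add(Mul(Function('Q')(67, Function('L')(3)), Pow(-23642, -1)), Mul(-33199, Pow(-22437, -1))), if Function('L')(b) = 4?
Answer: Rational(62762518843, 42436444320) ≈ 1.4790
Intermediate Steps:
Function('Q')(l, U) = Add(Pow(U, 2), Pow(Add(13, l), -1))
Add(Mul(Function('Q')(67, Function('L')(3)), Pow(-23642, -1)), Mul(-33199, Pow(-22437, -1))) = Add(Mul(Mul(Pow(Add(13, 67), -1), Add(1, Mul(13, Pow(4, 2)), Mul(67, Pow(4, 2)))), Pow(-23642, -1)), Mul(-33199, Pow(-22437, -1))) = Add(Mul(Mul(Pow(80, -1), Add(1, Mul(13, 16), Mul(67, 16))), Rational(-1, 23642)), Mul(-33199, Rational(-1, 22437))) = Add(Mul(Mul(Rational(1, 80), Add(1, 208, 1072)), Rational(-1, 23642)), Rational(33199, 22437)) = Add(Mul(Mul(Rational(1, 80), 1281), Rational(-1, 23642)), Rational(33199, 22437)) = Add(Mul(Rational(1281, 80), Rational(-1, 23642)), Rational(33199, 22437)) = Add(Rational(-1281, 1891360), Rational(33199, 22437)) = Rational(62762518843, 42436444320)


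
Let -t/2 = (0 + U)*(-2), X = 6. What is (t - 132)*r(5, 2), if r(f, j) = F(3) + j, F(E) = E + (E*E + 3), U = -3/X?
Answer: -2278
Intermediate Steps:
U = -½ (U = -3/6 = -3*⅙ = -½ ≈ -0.50000)
F(E) = 3 + E + E² (F(E) = E + (E² + 3) = E + (3 + E²) = 3 + E + E²)
t = -2 (t = -2*(0 - ½)*(-2) = -(-1)*(-2) = -2*1 = -2)
r(f, j) = 15 + j (r(f, j) = (3 + 3 + 3²) + j = (3 + 3 + 9) + j = 15 + j)
(t - 132)*r(5, 2) = (-2 - 132)*(15 + 2) = -134*17 = -2278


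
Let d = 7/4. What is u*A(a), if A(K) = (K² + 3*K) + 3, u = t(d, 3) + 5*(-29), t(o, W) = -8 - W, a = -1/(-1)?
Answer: -1092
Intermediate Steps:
d = 7/4 (d = 7*(¼) = 7/4 ≈ 1.7500)
a = 1 (a = -1*(-1) = 1)
u = -156 (u = (-8 - 1*3) + 5*(-29) = (-8 - 3) - 145 = -11 - 145 = -156)
A(K) = 3 + K² + 3*K
u*A(a) = -156*(3 + 1² + 3*1) = -156*(3 + 1 + 3) = -156*7 = -1092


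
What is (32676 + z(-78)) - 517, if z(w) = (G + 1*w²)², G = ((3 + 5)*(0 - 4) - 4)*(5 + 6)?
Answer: 32385503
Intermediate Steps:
G = -396 (G = (8*(-4) - 4)*11 = (-32 - 4)*11 = -36*11 = -396)
z(w) = (-396 + w²)² (z(w) = (-396 + 1*w²)² = (-396 + w²)²)
(32676 + z(-78)) - 517 = (32676 + (-396 + (-78)²)²) - 517 = (32676 + (-396 + 6084)²) - 517 = (32676 + 5688²) - 517 = (32676 + 32353344) - 517 = 32386020 - 517 = 32385503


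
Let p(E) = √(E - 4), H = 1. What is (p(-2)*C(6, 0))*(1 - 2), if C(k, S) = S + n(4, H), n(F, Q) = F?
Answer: -4*I*√6 ≈ -9.798*I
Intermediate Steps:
p(E) = √(-4 + E)
C(k, S) = 4 + S (C(k, S) = S + 4 = 4 + S)
(p(-2)*C(6, 0))*(1 - 2) = (√(-4 - 2)*(4 + 0))*(1 - 2) = (√(-6)*4)*(-1) = ((I*√6)*4)*(-1) = (4*I*√6)*(-1) = -4*I*√6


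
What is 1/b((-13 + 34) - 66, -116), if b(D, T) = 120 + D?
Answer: 1/75 ≈ 0.013333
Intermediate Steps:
1/b((-13 + 34) - 66, -116) = 1/(120 + ((-13 + 34) - 66)) = 1/(120 + (21 - 66)) = 1/(120 - 45) = 1/75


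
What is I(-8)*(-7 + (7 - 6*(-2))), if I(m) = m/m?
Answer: 12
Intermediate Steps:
I(m) = 1
I(-8)*(-7 + (7 - 6*(-2))) = 1*(-7 + (7 - 6*(-2))) = 1*(-7 + (7 + 12)) = 1*(-7 + 19) = 1*12 = 12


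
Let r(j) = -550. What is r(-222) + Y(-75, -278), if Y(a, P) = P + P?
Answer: -1106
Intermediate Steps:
Y(a, P) = 2*P
r(-222) + Y(-75, -278) = -550 + 2*(-278) = -550 - 556 = -1106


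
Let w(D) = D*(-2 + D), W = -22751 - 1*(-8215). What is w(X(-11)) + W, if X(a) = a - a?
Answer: -14536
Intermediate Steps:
W = -14536 (W = -22751 + 8215 = -14536)
X(a) = 0
w(X(-11)) + W = 0*(-2 + 0) - 14536 = 0*(-2) - 14536 = 0 - 14536 = -14536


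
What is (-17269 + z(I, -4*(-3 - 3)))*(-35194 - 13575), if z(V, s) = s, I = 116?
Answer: 841021405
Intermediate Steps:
(-17269 + z(I, -4*(-3 - 3)))*(-35194 - 13575) = (-17269 - 4*(-3 - 3))*(-35194 - 13575) = (-17269 - 4*(-6))*(-48769) = (-17269 + 24)*(-48769) = -17245*(-48769) = 841021405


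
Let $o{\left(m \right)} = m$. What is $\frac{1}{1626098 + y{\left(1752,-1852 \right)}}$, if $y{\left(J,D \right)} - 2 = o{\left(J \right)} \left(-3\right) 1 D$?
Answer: $\frac{1}{11360212} \approx 8.8027 \cdot 10^{-8}$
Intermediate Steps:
$y{\left(J,D \right)} = 2 - 3 D J$ ($y{\left(J,D \right)} = 2 + J \left(-3\right) 1 D = 2 + - 3 J 1 D = 2 + - 3 J D = 2 - 3 D J$)
$\frac{1}{1626098 + y{\left(1752,-1852 \right)}} = \frac{1}{1626098 - \left(-2 - 9734112\right)} = \frac{1}{1626098 + \left(2 + 9734112\right)} = \frac{1}{1626098 + 9734114} = \frac{1}{11360212}$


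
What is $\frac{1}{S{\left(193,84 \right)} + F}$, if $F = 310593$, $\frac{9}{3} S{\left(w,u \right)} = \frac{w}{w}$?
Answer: $\frac{3}{931780} \approx 3.2196 \cdot 10^{-6}$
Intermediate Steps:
$S{\left(w,u \right)} = \frac{1}{3}$ ($S{\left(w,u \right)} = \frac{w \frac{1}{w}}{3} = \frac{1}{3} \cdot 1 = \frac{1}{3}$)
$\frac{1}{S{\left(193,84 \right)} + F} = \frac{1}{\frac{1}{3} + 310593} = \frac{1}{\frac{931780}{3}} = \frac{3}{931780}$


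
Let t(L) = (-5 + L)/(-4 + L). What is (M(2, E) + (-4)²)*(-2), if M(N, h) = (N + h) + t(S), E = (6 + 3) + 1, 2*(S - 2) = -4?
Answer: -117/2 ≈ -58.500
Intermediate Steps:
S = 0 (S = 2 + (½)*(-4) = 2 - 2 = 0)
E = 10 (E = 9 + 1 = 10)
t(L) = (-5 + L)/(-4 + L)
M(N, h) = 5/4 + N + h (M(N, h) = (N + h) + (-5 + 0)/(-4 + 0) = (N + h) - 5/(-4) = (N + h) - ¼*(-5) = (N + h) + 5/4 = 5/4 + N + h)
(M(2, E) + (-4)²)*(-2) = ((5/4 + 2 + 10) + (-4)²)*(-2) = (53/4 + 16)*(-2) = (117/4)*(-2) = -117/2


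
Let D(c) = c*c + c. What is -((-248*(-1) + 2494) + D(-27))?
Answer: -3444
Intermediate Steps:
D(c) = c + c**2 (D(c) = c**2 + c = c + c**2)
-((-248*(-1) + 2494) + D(-27)) = -((-248*(-1) + 2494) - 27*(1 - 27)) = -((248 + 2494) - 27*(-26)) = -(2742 + 702) = -1*3444 = -3444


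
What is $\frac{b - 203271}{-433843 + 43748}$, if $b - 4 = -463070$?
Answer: $\frac{666337}{390095} \approx 1.7081$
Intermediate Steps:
$b = -463066$ ($b = 4 - 463070 = -463066$)
$\frac{b - 203271}{-433843 + 43748} = \frac{-463066 - 203271}{-433843 + 43748} = - \frac{666337}{-390095} = \left(-666337\right) \left(- \frac{1}{390095}\right) = \frac{666337}{390095}$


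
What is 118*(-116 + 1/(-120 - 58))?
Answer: -1218291/89 ≈ -13689.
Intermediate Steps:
118*(-116 + 1/(-120 - 58)) = 118*(-116 + 1/(-178)) = 118*(-116 - 1/178) = 118*(-20649/178) = -1218291/89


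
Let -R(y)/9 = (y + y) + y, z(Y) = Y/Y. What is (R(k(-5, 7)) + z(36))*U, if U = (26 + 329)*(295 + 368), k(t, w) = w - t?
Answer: -76022895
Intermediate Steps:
z(Y) = 1
U = 235365 (U = 355*663 = 235365)
R(y) = -27*y (R(y) = -9*((y + y) + y) = -9*(2*y + y) = -27*y)
(R(k(-5, 7)) + z(36))*U = (-27*(7 - 1*(-5)) + 1)*235365 = (-27*(7 + 5) + 1)*235365 = (-27*12 + 1)*235365 = (-324 + 1)*235365 = -323*235365 = -76022895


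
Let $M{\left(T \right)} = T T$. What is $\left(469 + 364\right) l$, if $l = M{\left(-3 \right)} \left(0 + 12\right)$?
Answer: $89964$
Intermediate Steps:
$M{\left(T \right)} = T^{2}$
$l = 108$ ($l = \left(-3\right)^{2} \left(0 + 12\right) = 9 \cdot 12 = 108$)
$\left(469 + 364\right) l = \left(469 + 364\right) 108 = 833 \cdot 108 = 89964$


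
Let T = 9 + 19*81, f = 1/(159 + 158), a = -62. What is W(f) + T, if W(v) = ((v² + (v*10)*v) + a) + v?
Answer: 149326982/100489 ≈ 1486.0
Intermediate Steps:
f = 1/317 ≈ 0.0031546
T = 1548 (T = 9 + 1539 = 1548)
W(v) = -62 + v + 11*v² (W(v) = ((v² + (v*10)*v) - 62) + v = ((v² + (10*v)*v) - 62) + v = ((v² + 10*v²) - 62) + v = (11*v² - 62) + v = (-62 + 11*v²) + v = -62 + v + 11*v²)
W(f) + T = (-62 + 1/317 + 11*(1/317)²) + 1548 = (-62 + 1/317 + 11*(1/100489)) + 1548 = (-62 + 1/317 + 11/100489) + 1548 = -6229990/100489 + 1548 = 149326982/100489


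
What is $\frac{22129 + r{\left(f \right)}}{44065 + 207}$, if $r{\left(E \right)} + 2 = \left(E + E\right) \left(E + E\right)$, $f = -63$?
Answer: $\frac{38003}{44272} \approx 0.8584$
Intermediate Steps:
$r{\left(E \right)} = -2 + 4 E^{2}$ ($r{\left(E \right)} = -2 + \left(E + E\right) \left(E + E\right) = -2 + 2 E 2 E = -2 + 4 E^{2}$)
$\frac{22129 + r{\left(f \right)}}{44065 + 207} = \frac{22129 - \left(2 - 4 \left(-63\right)^{2}\right)}{44065 + 207} = \frac{22129 + \left(-2 + 4 \cdot 3969\right)}{44272} = \left(22129 + \left(-2 + 15876\right)\right) \frac{1}{44272} = \left(22129 + 15874\right) \frac{1}{44272} = 38003 \cdot \frac{1}{44272} = \frac{38003}{44272}$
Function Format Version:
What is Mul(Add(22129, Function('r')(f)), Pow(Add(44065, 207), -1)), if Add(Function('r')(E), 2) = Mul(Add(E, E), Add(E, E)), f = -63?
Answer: Rational(38003, 44272) ≈ 0.85840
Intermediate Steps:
Function('r')(E) = Add(-2, Mul(4, Pow(E, 2))) (Function('r')(E) = Add(-2, Mul(Add(E, E), Add(E, E))) = Add(-2, Mul(Mul(2, E), Mul(2, E))) = Add(-2, Mul(4, Pow(E, 2))))
Mul(Add(22129, Function('r')(f)), Pow(Add(44065, 207), -1)) = Mul(Add(22129, Add(-2, Mul(4, Pow(-63, 2)))), Pow(Add(44065, 207), -1)) = Mul(Add(22129, Add(-2, Mul(4, 3969))), Pow(44272, -1)) = Mul(Add(22129, Add(-2, 15876)), Rational(1, 44272)) = Mul(Add(22129, 15874), Rational(1, 44272)) = Mul(38003, Rational(1, 44272)) = Rational(38003, 44272)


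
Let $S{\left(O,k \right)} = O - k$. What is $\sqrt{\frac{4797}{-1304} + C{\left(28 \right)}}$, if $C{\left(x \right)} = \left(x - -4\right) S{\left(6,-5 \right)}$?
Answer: $\frac{\sqrt{148072786}}{652} \approx 18.663$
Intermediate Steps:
$C{\left(x \right)} = 44 + 11 x$ ($C{\left(x \right)} = \left(x - -4\right) \left(6 - -5\right) = \left(x + 4\right) \left(6 + 5\right) = \left(4 + x\right) 11 = 44 + 11 x$)
$\sqrt{\frac{4797}{-1304} + C{\left(28 \right)}} = \sqrt{\frac{4797}{-1304} + \left(44 + 11 \cdot 28\right)} = \sqrt{4797 \left(- \frac{1}{1304}\right) + \left(44 + 308\right)} = \sqrt{- \frac{4797}{1304} + 352} = \sqrt{\frac{454211}{1304}} = \frac{\sqrt{148072786}}{652}$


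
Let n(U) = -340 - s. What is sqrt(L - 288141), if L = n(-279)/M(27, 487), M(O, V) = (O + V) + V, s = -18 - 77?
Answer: 7*I*sqrt(120248986)/143 ≈ 536.79*I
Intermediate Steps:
s = -95
M(O, V) = O + 2*V
n(U) = -245 (n(U) = -340 - 1*(-95) = -340 + 95 = -245)
L = -35/143 (L = -245/(27 + 2*487) = -245/(27 + 974) = -245/1001 = -245*1/1001 = -35/143 ≈ -0.24476)
sqrt(L - 288141) = sqrt(-35/143 - 288141) = sqrt(-41204198/143) = 7*I*sqrt(120248986)/143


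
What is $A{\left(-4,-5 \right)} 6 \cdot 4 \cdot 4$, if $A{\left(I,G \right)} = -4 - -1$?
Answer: $-288$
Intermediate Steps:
$A{\left(I,G \right)} = -3$ ($A{\left(I,G \right)} = -4 + 1 = -3$)
$A{\left(-4,-5 \right)} 6 \cdot 4 \cdot 4 = - 3 \cdot 6 \cdot 4 \cdot 4 = \left(-3\right) 24 \cdot 4 = \left(-72\right) 4 = -288$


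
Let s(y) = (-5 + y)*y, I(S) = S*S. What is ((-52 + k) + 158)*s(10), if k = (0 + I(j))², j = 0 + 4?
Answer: 18100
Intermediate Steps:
j = 4
I(S) = S²
s(y) = y*(-5 + y)
k = 256 (k = (0 + 4²)² = (0 + 16)² = 16² = 256)
((-52 + k) + 158)*s(10) = ((-52 + 256) + 158)*(10*(-5 + 10)) = (204 + 158)*(10*5) = 362*50 = 18100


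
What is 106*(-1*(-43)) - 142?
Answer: 4416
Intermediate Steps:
106*(-1*(-43)) - 142 = 106*43 - 142 = 4558 - 142 = 4416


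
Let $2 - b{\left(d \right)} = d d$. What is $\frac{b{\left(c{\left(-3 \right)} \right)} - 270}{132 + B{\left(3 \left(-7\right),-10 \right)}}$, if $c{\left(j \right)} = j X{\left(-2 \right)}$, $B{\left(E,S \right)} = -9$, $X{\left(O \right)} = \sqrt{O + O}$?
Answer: $- \frac{232}{123} \approx -1.8862$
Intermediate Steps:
$X{\left(O \right)} = \sqrt{2} \sqrt{O}$ ($X{\left(O \right)} = \sqrt{2 O} = \sqrt{2} \sqrt{O}$)
$c{\left(j \right)} = 2 i j$ ($c{\left(j \right)} = j \sqrt{2} \sqrt{-2} = j \sqrt{2} i \sqrt{2} = j 2 i = 2 i j$)
$b{\left(d \right)} = 2 - d^{2}$ ($b{\left(d \right)} = 2 - d d = 2 - d^{2}$)
$\frac{b{\left(c{\left(-3 \right)} \right)} - 270}{132 + B{\left(3 \left(-7\right),-10 \right)}} = \frac{\left(2 - \left(2 i \left(-3\right)\right)^{2}\right) - 270}{132 - 9} = \frac{\left(2 - \left(- 6 i\right)^{2}\right) - 270}{123} = \left(\left(2 - -36\right) - 270\right) \frac{1}{123} = \left(\left(2 + 36\right) - 270\right) \frac{1}{123} = \left(38 - 270\right) \frac{1}{123} = \left(-232\right) \frac{1}{123} = - \frac{232}{123}$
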